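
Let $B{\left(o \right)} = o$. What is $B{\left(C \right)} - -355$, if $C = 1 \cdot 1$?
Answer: $356$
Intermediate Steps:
$C = 1$
$B{\left(C \right)} - -355 = 1 - -355 = 1 + 355 = 356$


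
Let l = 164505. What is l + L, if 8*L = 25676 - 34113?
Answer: 1307603/8 ≈ 1.6345e+5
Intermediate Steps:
L = -8437/8 (L = (25676 - 34113)/8 = (1/8)*(-8437) = -8437/8 ≈ -1054.6)
l + L = 164505 - 8437/8 = 1307603/8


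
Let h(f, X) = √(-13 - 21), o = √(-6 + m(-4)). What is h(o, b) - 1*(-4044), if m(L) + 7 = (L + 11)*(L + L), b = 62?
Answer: 4044 + I*√34 ≈ 4044.0 + 5.831*I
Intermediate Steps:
m(L) = -7 + 2*L*(11 + L) (m(L) = -7 + (L + 11)*(L + L) = -7 + (11 + L)*(2*L) = -7 + 2*L*(11 + L))
o = I*√69 (o = √(-6 + (-7 + 2*(-4)² + 22*(-4))) = √(-6 + (-7 + 2*16 - 88)) = √(-6 + (-7 + 32 - 88)) = √(-6 - 63) = √(-69) = I*√69 ≈ 8.3066*I)
h(f, X) = I*√34 (h(f, X) = √(-34) = I*√34)
h(o, b) - 1*(-4044) = I*√34 - 1*(-4044) = I*√34 + 4044 = 4044 + I*√34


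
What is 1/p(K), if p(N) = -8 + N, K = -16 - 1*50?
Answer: -1/74 ≈ -0.013514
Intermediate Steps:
K = -66 (K = -16 - 50 = -66)
1/p(K) = 1/(-8 - 66) = 1/(-74) = -1/74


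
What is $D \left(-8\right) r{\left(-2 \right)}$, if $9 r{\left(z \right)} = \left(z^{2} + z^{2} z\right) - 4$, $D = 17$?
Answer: $\frac{1088}{9} \approx 120.89$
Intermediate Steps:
$r{\left(z \right)} = - \frac{4}{9} + \frac{z^{2}}{9} + \frac{z^{3}}{9}$ ($r{\left(z \right)} = \frac{\left(z^{2} + z^{2} z\right) - 4}{9} = \frac{\left(z^{2} + z^{3}\right) - 4}{9} = \frac{-4 + z^{2} + z^{3}}{9} = - \frac{4}{9} + \frac{z^{2}}{9} + \frac{z^{3}}{9}$)
$D \left(-8\right) r{\left(-2 \right)} = 17 \left(-8\right) \left(- \frac{4}{9} + \frac{\left(-2\right)^{2}}{9} + \frac{\left(-2\right)^{3}}{9}\right) = - 136 \left(- \frac{4}{9} + \frac{1}{9} \cdot 4 + \frac{1}{9} \left(-8\right)\right) = - 136 \left(- \frac{4}{9} + \frac{4}{9} - \frac{8}{9}\right) = \left(-136\right) \left(- \frac{8}{9}\right) = \frac{1088}{9}$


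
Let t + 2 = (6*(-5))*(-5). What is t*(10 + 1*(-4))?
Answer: 888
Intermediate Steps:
t = 148 (t = -2 + (6*(-5))*(-5) = -2 - 30*(-5) = -2 + 150 = 148)
t*(10 + 1*(-4)) = 148*(10 + 1*(-4)) = 148*(10 - 4) = 148*6 = 888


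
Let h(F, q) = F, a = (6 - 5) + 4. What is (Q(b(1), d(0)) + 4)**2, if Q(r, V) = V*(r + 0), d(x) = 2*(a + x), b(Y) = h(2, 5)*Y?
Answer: 576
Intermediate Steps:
a = 5 (a = 1 + 4 = 5)
b(Y) = 2*Y
d(x) = 10 + 2*x (d(x) = 2*(5 + x) = 10 + 2*x)
Q(r, V) = V*r
(Q(b(1), d(0)) + 4)**2 = ((10 + 2*0)*(2*1) + 4)**2 = ((10 + 0)*2 + 4)**2 = (10*2 + 4)**2 = (20 + 4)**2 = 24**2 = 576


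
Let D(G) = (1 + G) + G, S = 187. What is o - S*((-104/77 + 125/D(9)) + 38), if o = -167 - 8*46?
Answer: -1146286/133 ≈ -8618.7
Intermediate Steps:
D(G) = 1 + 2*G
o = -535 (o = -167 - 368 = -535)
o - S*((-104/77 + 125/D(9)) + 38) = -535 - 187*((-104/77 + 125/(1 + 2*9)) + 38) = -535 - 187*((-104*1/77 + 125/(1 + 18)) + 38) = -535 - 187*((-104/77 + 125/19) + 38) = -535 - 187*(7649/1463 + 38) = -535 - 187*63243/1463 = -535 - 1*1075131/133 = -535 - 1075131/133 = -1146286/133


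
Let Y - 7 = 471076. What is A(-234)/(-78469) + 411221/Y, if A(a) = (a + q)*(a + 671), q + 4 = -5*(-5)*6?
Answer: 50384068497/36965411927 ≈ 1.3630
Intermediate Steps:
Y = 471083 (Y = 7 + 471076 = 471083)
q = 146 (q = -4 - 5*(-5)*6 = -4 + 25*6 = -4 + 150 = 146)
A(a) = (146 + a)*(671 + a) (A(a) = (a + 146)*(a + 671) = (146 + a)*(671 + a))
A(-234)/(-78469) + 411221/Y = (97966 + (-234)**2 + 817*(-234))/(-78469) + 411221/471083 = (97966 + 54756 - 191178)*(-1/78469) + 411221*(1/471083) = -38456*(-1/78469) + 411221/471083 = 38456/78469 + 411221/471083 = 50384068497/36965411927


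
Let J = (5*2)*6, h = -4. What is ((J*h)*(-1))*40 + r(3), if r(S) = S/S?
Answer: 9601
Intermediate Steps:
J = 60 (J = 10*6 = 60)
r(S) = 1
((J*h)*(-1))*40 + r(3) = ((60*(-4))*(-1))*40 + 1 = -240*(-1)*40 + 1 = 240*40 + 1 = 9600 + 1 = 9601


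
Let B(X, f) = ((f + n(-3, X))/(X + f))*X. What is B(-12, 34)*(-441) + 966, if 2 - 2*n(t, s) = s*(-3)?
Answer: 55608/11 ≈ 5055.3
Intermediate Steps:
n(t, s) = 1 + 3*s/2 (n(t, s) = 1 - s*(-3)/2 = 1 - (-3)*s/2 = 1 + 3*s/2)
B(X, f) = X*(1 + f + 3*X/2)/(X + f) (B(X, f) = ((f + (1 + 3*X/2))/(X + f))*X = ((1 + f + 3*X/2)/(X + f))*X = X*(1 + f + 3*X/2)/(X + f))
B(-12, 34)*(-441) + 966 = ((½)*(-12)*(2 + 2*34 + 3*(-12))/(-12 + 34))*(-441) + 966 = ((½)*(-12)*(2 + 68 - 36)/22)*(-441) + 966 = ((½)*(-12)*(1/22)*34)*(-441) + 966 = -102/11*(-441) + 966 = 44982/11 + 966 = 55608/11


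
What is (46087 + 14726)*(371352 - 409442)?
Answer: -2316367170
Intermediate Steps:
(46087 + 14726)*(371352 - 409442) = 60813*(-38090) = -2316367170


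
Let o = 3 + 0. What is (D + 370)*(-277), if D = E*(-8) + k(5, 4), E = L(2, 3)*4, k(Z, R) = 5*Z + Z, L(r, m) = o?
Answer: -84208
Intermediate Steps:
o = 3
L(r, m) = 3
k(Z, R) = 6*Z
E = 12 (E = 3*4 = 12)
D = -66 (D = 12*(-8) + 6*5 = -96 + 30 = -66)
(D + 370)*(-277) = (-66 + 370)*(-277) = 304*(-277) = -84208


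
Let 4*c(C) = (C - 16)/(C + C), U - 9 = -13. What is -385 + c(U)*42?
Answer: -1435/4 ≈ -358.75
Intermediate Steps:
U = -4 (U = 9 - 13 = -4)
c(C) = (-16 + C)/(8*C) (c(C) = ((C - 16)/(C + C))/4 = ((-16 + C)/((2*C)))/4 = ((-16 + C)*(1/(2*C)))/4 = ((-16 + C)/(2*C))/4 = (-16 + C)/(8*C))
-385 + c(U)*42 = -385 + ((⅛)*(-16 - 4)/(-4))*42 = -385 + ((⅛)*(-¼)*(-20))*42 = -385 + (5/8)*42 = -385 + 105/4 = -1435/4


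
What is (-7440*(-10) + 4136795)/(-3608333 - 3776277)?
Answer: -842239/1476922 ≈ -0.57027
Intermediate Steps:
(-7440*(-10) + 4136795)/(-3608333 - 3776277) = (74400 + 4136795)/(-7384610) = 4211195*(-1/7384610) = -842239/1476922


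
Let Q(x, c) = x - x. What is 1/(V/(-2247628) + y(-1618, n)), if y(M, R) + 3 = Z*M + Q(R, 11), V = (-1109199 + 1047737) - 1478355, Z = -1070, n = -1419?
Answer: 2247628/3891223248213 ≈ 5.7761e-7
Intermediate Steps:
Q(x, c) = 0
V = -1539817 (V = -61462 - 1478355 = -1539817)
y(M, R) = -3 - 1070*M (y(M, R) = -3 + (-1070*M + 0) = -3 - 1070*M)
1/(V/(-2247628) + y(-1618, n)) = 1/(-1539817/(-2247628) + (-3 - 1070*(-1618))) = 1/(-1539817*(-1/2247628) + (-3 + 1731260)) = 1/(1539817/2247628 + 1731257) = 1/(3891223248213/2247628) = 2247628/3891223248213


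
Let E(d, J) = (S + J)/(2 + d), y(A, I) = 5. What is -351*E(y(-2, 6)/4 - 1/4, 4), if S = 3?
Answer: -819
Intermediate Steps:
E(d, J) = (3 + J)/(2 + d)
-351*E(y(-2, 6)/4 - 1/4, 4) = -351*(3 + 4)/(2 + (5/4 - 1/4)) = -351*7/(2 + (5*(¼) - 1*¼)) = -351*7/(2 + (5/4 - ¼)) = -351*7/(2 + 1) = -351*7/3 = -819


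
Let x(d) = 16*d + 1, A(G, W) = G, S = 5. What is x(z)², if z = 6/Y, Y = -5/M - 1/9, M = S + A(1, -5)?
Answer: 2927521/289 ≈ 10130.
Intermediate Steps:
M = 6 (M = 5 + 1 = 6)
Y = -17/18 (Y = -5/6 - 1/9 = -5*⅙ - 1*⅑ = -⅚ - ⅑ = -17/18 ≈ -0.94444)
z = -108/17 (z = 6/(-17/18) = 6*(-18/17) = -108/17 ≈ -6.3529)
x(d) = 1 + 16*d
x(z)² = (1 + 16*(-108/17))² = (1 - 1728/17)² = (-1711/17)² = 2927521/289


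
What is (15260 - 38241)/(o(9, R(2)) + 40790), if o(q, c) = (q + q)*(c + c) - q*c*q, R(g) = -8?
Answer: -22981/41150 ≈ -0.55847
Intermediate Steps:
o(q, c) = -c*q² + 4*c*q (o(q, c) = (2*q)*(2*c) - c*q*q = 4*c*q - c*q² = -c*q² + 4*c*q)
(15260 - 38241)/(o(9, R(2)) + 40790) = (15260 - 38241)/(-8*9*(4 - 1*9) + 40790) = -22981/(-8*9*(4 - 9) + 40790) = -22981/(-8*9*(-5) + 40790) = -22981/(360 + 40790) = -22981/41150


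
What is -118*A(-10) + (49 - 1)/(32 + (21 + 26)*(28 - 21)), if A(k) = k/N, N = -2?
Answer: -212942/361 ≈ -589.87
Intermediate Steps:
A(k) = -k/2 (A(k) = k/(-2) = k*(-½) = -k/2)
-118*A(-10) + (49 - 1)/(32 + (21 + 26)*(28 - 21)) = -(-59)*(-10) + (49 - 1)/(32 + (21 + 26)*(28 - 21)) = -118*5 + 48/(32 + 47*7) = -590 + 48/(32 + 329) = -590 + 48/361 = -212942/361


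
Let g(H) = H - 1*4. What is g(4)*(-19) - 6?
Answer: -6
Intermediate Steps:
g(H) = -4 + H (g(H) = H - 4 = -4 + H)
g(4)*(-19) - 6 = (-4 + 4)*(-19) - 6 = 0*(-19) - 6 = 0 - 6 = -6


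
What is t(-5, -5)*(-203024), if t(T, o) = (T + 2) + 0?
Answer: 609072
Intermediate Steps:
t(T, o) = 2 + T (t(T, o) = (2 + T) + 0 = 2 + T)
t(-5, -5)*(-203024) = (2 - 5)*(-203024) = -3*(-203024) = 609072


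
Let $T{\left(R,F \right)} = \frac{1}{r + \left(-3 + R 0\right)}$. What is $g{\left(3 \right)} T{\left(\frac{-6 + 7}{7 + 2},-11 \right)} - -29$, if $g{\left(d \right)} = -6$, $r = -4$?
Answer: $\frac{209}{7} \approx 29.857$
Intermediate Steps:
$T{\left(R,F \right)} = - \frac{1}{7}$ ($T{\left(R,F \right)} = \frac{1}{-4 + \left(-3 + R 0\right)} = \frac{1}{-4 + \left(-3 + 0\right)} = \frac{1}{-4 - 3} = \frac{1}{-7} = - \frac{1}{7}$)
$g{\left(3 \right)} T{\left(\frac{-6 + 7}{7 + 2},-11 \right)} - -29 = \left(-6\right) \left(- \frac{1}{7}\right) - -29 = \frac{6}{7} + \left(-43 + 72\right) = \frac{6}{7} + 29 = \frac{209}{7}$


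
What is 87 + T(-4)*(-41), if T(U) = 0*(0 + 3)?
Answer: 87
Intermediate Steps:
T(U) = 0 (T(U) = 0*3 = 0)
87 + T(-4)*(-41) = 87 + 0*(-41) = 87 + 0 = 87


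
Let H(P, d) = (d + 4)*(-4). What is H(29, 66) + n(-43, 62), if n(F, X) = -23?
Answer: -303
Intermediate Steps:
H(P, d) = -16 - 4*d (H(P, d) = (4 + d)*(-4) = -16 - 4*d)
H(29, 66) + n(-43, 62) = (-16 - 4*66) - 23 = (-16 - 264) - 23 = -280 - 23 = -303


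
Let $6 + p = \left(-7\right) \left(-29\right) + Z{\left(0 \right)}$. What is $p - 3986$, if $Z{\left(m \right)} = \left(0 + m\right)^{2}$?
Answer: $-3789$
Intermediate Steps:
$Z{\left(m \right)} = m^{2}$
$p = 197$ ($p = -6 + \left(\left(-7\right) \left(-29\right) + 0^{2}\right) = -6 + \left(203 + 0\right) = -6 + 203 = 197$)
$p - 3986 = 197 - 3986 = -3789$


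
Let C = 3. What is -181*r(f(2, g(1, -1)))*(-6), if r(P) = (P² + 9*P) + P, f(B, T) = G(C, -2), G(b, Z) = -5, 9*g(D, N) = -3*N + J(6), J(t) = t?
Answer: -27150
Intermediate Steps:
g(D, N) = ⅔ - N/3 (g(D, N) = (-3*N + 6)/9 = (6 - 3*N)/9 = ⅔ - N/3)
f(B, T) = -5
r(P) = P² + 10*P
-181*r(f(2, g(1, -1)))*(-6) = -(-905)*(10 - 5)*(-6) = -(-905)*5*(-6) = -181*(-25)*(-6) = 4525*(-6) = -27150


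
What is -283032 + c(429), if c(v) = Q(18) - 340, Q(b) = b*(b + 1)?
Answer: -283030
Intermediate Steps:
Q(b) = b*(1 + b)
c(v) = 2 (c(v) = 18*(1 + 18) - 340 = 18*19 - 340 = 342 - 340 = 2)
-283032 + c(429) = -283032 + 2 = -283030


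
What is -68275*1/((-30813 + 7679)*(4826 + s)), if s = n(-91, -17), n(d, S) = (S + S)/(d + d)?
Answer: 6213025/10160059522 ≈ 0.00061151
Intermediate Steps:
n(d, S) = S/d (n(d, S) = (2*S)/((2*d)) = (2*S)*(1/(2*d)) = S/d)
s = 17/91 (s = -17/(-91) = -17*(-1/91) = 17/91 ≈ 0.18681)
-68275*1/((-30813 + 7679)*(4826 + s)) = -68275*1/((-30813 + 7679)*(4826 + 17/91)) = -68275/((-23134*439183/91)) = -68275/(-10160059522/91) = -68275*(-91/10160059522) = 6213025/10160059522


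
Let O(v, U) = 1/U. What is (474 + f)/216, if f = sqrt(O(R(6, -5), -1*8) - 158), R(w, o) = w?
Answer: 79/36 + I*sqrt(2530)/864 ≈ 2.1944 + 0.058217*I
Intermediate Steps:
f = I*sqrt(2530)/4 (f = sqrt(1/(-1*8) - 158) = sqrt(1/(-8) - 158) = sqrt(-1/8 - 158) = sqrt(-1265/8) = I*sqrt(2530)/4 ≈ 12.575*I)
(474 + f)/216 = (474 + I*sqrt(2530)/4)/216 = (474 + I*sqrt(2530)/4)*(1/216) = 79/36 + I*sqrt(2530)/864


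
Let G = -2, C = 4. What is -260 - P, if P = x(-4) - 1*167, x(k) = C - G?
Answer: -99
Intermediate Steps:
x(k) = 6 (x(k) = 4 - 1*(-2) = 4 + 2 = 6)
P = -161 (P = 6 - 1*167 = 6 - 167 = -161)
-260 - P = -260 - 1*(-161) = -260 + 161 = -99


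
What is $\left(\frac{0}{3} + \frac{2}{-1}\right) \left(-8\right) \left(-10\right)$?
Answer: $-160$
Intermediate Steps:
$\left(\frac{0}{3} + \frac{2}{-1}\right) \left(-8\right) \left(-10\right) = \left(0 \cdot \frac{1}{3} + 2 \left(-1\right)\right) \left(-8\right) \left(-10\right) = \left(0 - 2\right) \left(-8\right) \left(-10\right) = \left(-2\right) \left(-8\right) \left(-10\right) = 16 \left(-10\right) = -160$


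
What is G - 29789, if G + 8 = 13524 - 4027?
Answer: -20300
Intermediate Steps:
G = 9489 (G = -8 + (13524 - 4027) = -8 + 9497 = 9489)
G - 29789 = 9489 - 29789 = -20300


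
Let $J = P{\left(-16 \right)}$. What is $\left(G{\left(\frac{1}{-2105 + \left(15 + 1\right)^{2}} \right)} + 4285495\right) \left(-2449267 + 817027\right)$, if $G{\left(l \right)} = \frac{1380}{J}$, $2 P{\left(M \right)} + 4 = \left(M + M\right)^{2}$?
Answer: $- \frac{118914333182640}{17} \approx -6.995 \cdot 10^{12}$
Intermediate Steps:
$P{\left(M \right)} = -2 + 2 M^{2}$ ($P{\left(M \right)} = -2 + \frac{\left(M + M\right)^{2}}{2} = -2 + \frac{\left(2 M\right)^{2}}{2} = -2 + \frac{4 M^{2}}{2} = -2 + 2 M^{2}$)
$J = 510$ ($J = -2 + 2 \left(-16\right)^{2} = -2 + 2 \cdot 256 = -2 + 512 = 510$)
$G{\left(l \right)} = \frac{46}{17}$ ($G{\left(l \right)} = \frac{1380}{510} = 1380 \cdot \frac{1}{510} = \frac{46}{17}$)
$\left(G{\left(\frac{1}{-2105 + \left(15 + 1\right)^{2}} \right)} + 4285495\right) \left(-2449267 + 817027\right) = \left(\frac{46}{17} + 4285495\right) \left(-2449267 + 817027\right) = \frac{72853461}{17} \left(-1632240\right) = - \frac{118914333182640}{17}$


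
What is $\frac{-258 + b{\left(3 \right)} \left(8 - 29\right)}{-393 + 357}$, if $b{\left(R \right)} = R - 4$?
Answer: $\frac{79}{12} \approx 6.5833$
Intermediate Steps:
$b{\left(R \right)} = -4 + R$ ($b{\left(R \right)} = R - 4 = -4 + R$)
$\frac{-258 + b{\left(3 \right)} \left(8 - 29\right)}{-393 + 357} = \frac{-258 + \left(-4 + 3\right) \left(8 - 29\right)}{-393 + 357} = \frac{-258 - -21}{-36} = \left(-258 + 21\right) \left(- \frac{1}{36}\right) = \left(-237\right) \left(- \frac{1}{36}\right) = \frac{79}{12}$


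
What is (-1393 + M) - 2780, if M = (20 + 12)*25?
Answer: -3373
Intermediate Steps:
M = 800 (M = 32*25 = 800)
(-1393 + M) - 2780 = (-1393 + 800) - 2780 = -593 - 2780 = -3373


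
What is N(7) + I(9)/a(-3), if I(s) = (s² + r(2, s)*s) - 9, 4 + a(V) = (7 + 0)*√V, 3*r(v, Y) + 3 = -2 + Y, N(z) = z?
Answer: 7*(-8*I + 7*√3)/(4*I + 7*√3) ≈ 4.9387 - 6.2481*I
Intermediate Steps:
r(v, Y) = -5/3 + Y/3 (r(v, Y) = -1 + (-2 + Y)/3 = -1 + (-⅔ + Y/3) = -5/3 + Y/3)
a(V) = -4 + 7*√V (a(V) = -4 + (7 + 0)*√V = -4 + 7*√V)
I(s) = -9 + s² + s*(-5/3 + s/3) (I(s) = (s² + (-5/3 + s/3)*s) - 9 = (s² + s*(-5/3 + s/3)) - 9 = -9 + s² + s*(-5/3 + s/3))
N(7) + I(9)/a(-3) = 7 + (-9 - 5/3*9 + (4/3)*9²)/(-4 + 7*√(-3)) = 7 + (-9 - 15 + (4/3)*81)/(-4 + 7*(I*√3)) = 7 + (-9 - 15 + 108)/(-4 + 7*I*√3) = 7 + 84/(-4 + 7*I*√3)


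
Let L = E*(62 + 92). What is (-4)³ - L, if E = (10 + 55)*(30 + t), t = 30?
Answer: -600664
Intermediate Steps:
E = 3900 (E = (10 + 55)*(30 + 30) = 65*60 = 3900)
L = 600600 (L = 3900*(62 + 92) = 3900*154 = 600600)
(-4)³ - L = (-4)³ - 1*600600 = -64 - 600600 = -600664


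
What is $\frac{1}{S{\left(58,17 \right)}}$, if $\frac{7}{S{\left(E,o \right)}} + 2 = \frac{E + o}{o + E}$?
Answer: $- \frac{1}{7} \approx -0.14286$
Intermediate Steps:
$S{\left(E,o \right)} = -7$ ($S{\left(E,o \right)} = \frac{7}{-2 + \frac{E + o}{o + E}} = \frac{7}{-2 + \frac{E + o}{E + o}} = \frac{7}{-2 + 1} = \frac{7}{-1} = 7 \left(-1\right) = -7$)
$\frac{1}{S{\left(58,17 \right)}} = \frac{1}{-7} = - \frac{1}{7}$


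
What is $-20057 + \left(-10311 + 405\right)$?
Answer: $-29963$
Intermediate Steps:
$-20057 + \left(-10311 + 405\right) = -20057 - 9906 = -29963$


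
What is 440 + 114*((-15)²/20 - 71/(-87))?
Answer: 105301/58 ≈ 1815.5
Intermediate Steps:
440 + 114*((-15)²/20 - 71/(-87)) = 440 + 114*(225*(1/20) - 71*(-1/87)) = 440 + 114*(45/4 + 71/87) = 440 + 114*(4199/348) = 440 + 79781/58 = 105301/58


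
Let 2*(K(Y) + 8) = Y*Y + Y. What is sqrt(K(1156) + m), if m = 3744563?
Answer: sqrt(4413301) ≈ 2100.8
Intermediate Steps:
K(Y) = -8 + Y/2 + Y**2/2 (K(Y) = -8 + (Y*Y + Y)/2 = -8 + (Y**2 + Y)/2 = -8 + (Y + Y**2)/2 = -8 + (Y/2 + Y**2/2) = -8 + Y/2 + Y**2/2)
sqrt(K(1156) + m) = sqrt((-8 + (1/2)*1156 + (1/2)*1156**2) + 3744563) = sqrt((-8 + 578 + (1/2)*1336336) + 3744563) = sqrt((-8 + 578 + 668168) + 3744563) = sqrt(668738 + 3744563) = sqrt(4413301)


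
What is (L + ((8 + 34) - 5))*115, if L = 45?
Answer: 9430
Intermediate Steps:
(L + ((8 + 34) - 5))*115 = (45 + ((8 + 34) - 5))*115 = (45 + (42 - 5))*115 = (45 + 37)*115 = 82*115 = 9430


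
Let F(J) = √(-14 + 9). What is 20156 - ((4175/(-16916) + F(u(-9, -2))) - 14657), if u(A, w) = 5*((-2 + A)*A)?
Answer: 588900883/16916 - I*√5 ≈ 34813.0 - 2.2361*I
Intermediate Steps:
u(A, w) = 5*A*(-2 + A) (u(A, w) = 5*(A*(-2 + A)) = 5*A*(-2 + A))
F(J) = I*√5 (F(J) = √(-5) = I*√5)
20156 - ((4175/(-16916) + F(u(-9, -2))) - 14657) = 20156 - ((4175/(-16916) + I*√5) - 14657) = 20156 - ((4175*(-1/16916) + I*√5) - 14657) = 20156 - ((-4175/16916 + I*√5) - 14657) = 20156 - (-247941987/16916 + I*√5) = 20156 + (247941987/16916 - I*√5) = 588900883/16916 - I*√5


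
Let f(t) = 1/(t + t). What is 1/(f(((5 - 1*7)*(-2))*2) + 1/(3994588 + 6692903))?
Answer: 170999856/10687507 ≈ 16.000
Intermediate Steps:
f(t) = 1/(2*t)
1/(f(((5 - 1*7)*(-2))*2) + 1/(3994588 + 6692903)) = 1/(1/(2*((((5 - 1*7)*(-2))*2))) + 1/(3994588 + 6692903)) = 1/(1/(2*((((5 - 7)*(-2))*2))) + 1/10687491) = 1/(1/(2*((-2*(-2)*2))) + 1/10687491) = 1/(1/(2*((4*2))) + 1/10687491) = 1/((½)/8 + 1/10687491) = 1/((½)*(⅛) + 1/10687491) = 1/(1/16 + 1/10687491) = 1/(10687507/170999856) = 170999856/10687507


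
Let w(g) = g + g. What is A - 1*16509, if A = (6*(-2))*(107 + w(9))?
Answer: -18009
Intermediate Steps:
w(g) = 2*g
A = -1500 (A = (6*(-2))*(107 + 2*9) = -12*(107 + 18) = -12*125 = -1500)
A - 1*16509 = -1500 - 1*16509 = -1500 - 16509 = -18009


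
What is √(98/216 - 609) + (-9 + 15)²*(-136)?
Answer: -4896 + I*√197169/18 ≈ -4896.0 + 24.669*I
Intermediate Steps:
√(98/216 - 609) + (-9 + 15)²*(-136) = √(98*(1/216) - 609) + 6²*(-136) = √(49/108 - 609) + 36*(-136) = √(-65723/108) - 4896 = I*√197169/18 - 4896 = -4896 + I*√197169/18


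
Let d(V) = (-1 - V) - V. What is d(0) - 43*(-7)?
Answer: 300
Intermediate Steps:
d(V) = -1 - 2*V
d(0) - 43*(-7) = (-1 - 2*0) - 43*(-7) = (-1 + 0) + 301 = -1 + 301 = 300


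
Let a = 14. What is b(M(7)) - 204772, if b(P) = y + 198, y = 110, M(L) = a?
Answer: -204464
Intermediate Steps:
M(L) = 14
b(P) = 308 (b(P) = 110 + 198 = 308)
b(M(7)) - 204772 = 308 - 204772 = -204464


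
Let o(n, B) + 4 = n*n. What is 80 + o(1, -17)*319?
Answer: -877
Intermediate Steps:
o(n, B) = -4 + n**2 (o(n, B) = -4 + n*n = -4 + n**2)
80 + o(1, -17)*319 = 80 + (-4 + 1**2)*319 = 80 + (-4 + 1)*319 = 80 - 3*319 = 80 - 957 = -877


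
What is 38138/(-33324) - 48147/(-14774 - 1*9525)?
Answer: 30806153/36806358 ≈ 0.83698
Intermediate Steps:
38138/(-33324) - 48147/(-14774 - 1*9525) = 38138*(-1/33324) - 48147/(-14774 - 9525) = -19069/16662 - 48147/(-24299) = -19069/16662 - 48147*(-1/24299) = -19069/16662 + 4377/2209 = 30806153/36806358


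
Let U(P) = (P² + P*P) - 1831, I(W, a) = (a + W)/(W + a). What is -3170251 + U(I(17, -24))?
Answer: -3172080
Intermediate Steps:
I(W, a) = 1 (I(W, a) = (W + a)/(W + a) = 1)
U(P) = -1831 + 2*P² (U(P) = (P² + P²) - 1831 = 2*P² - 1831 = -1831 + 2*P²)
-3170251 + U(I(17, -24)) = -3170251 + (-1831 + 2*1²) = -3170251 + (-1831 + 2*1) = -3170251 + (-1831 + 2) = -3170251 - 1829 = -3172080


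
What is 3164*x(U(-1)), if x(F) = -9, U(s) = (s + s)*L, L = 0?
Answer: -28476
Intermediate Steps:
U(s) = 0 (U(s) = (s + s)*0 = (2*s)*0 = 0)
3164*x(U(-1)) = 3164*(-9) = -28476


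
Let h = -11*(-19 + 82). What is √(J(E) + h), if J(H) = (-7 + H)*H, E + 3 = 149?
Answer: √19601 ≈ 140.00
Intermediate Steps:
E = 146 (E = -3 + 149 = 146)
J(H) = H*(-7 + H)
h = -693 (h = -11*63 = -693)
√(J(E) + h) = √(146*(-7 + 146) - 693) = √(146*139 - 693) = √(20294 - 693) = √19601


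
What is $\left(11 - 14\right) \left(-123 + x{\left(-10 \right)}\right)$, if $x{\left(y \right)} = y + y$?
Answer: $429$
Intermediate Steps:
$x{\left(y \right)} = 2 y$
$\left(11 - 14\right) \left(-123 + x{\left(-10 \right)}\right) = \left(11 - 14\right) \left(-123 + 2 \left(-10\right)\right) = - 3 \left(-123 - 20\right) = \left(-3\right) \left(-143\right) = 429$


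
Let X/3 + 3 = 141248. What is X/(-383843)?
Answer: -423735/383843 ≈ -1.1039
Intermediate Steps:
X = 423735 (X = -9 + 3*141248 = -9 + 423744 = 423735)
X/(-383843) = 423735/(-383843) = 423735*(-1/383843) = -423735/383843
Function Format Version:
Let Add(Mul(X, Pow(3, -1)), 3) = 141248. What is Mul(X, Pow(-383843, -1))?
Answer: Rational(-423735, 383843) ≈ -1.1039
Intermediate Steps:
X = 423735 (X = Add(-9, Mul(3, 141248)) = Add(-9, 423744) = 423735)
Mul(X, Pow(-383843, -1)) = Mul(423735, Pow(-383843, -1)) = Mul(423735, Rational(-1, 383843)) = Rational(-423735, 383843)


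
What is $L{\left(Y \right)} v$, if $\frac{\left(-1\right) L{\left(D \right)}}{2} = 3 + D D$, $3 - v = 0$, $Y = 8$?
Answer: $-402$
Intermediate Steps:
$v = 3$ ($v = 3 - 0 = 3 + 0 = 3$)
$L{\left(D \right)} = -6 - 2 D^{2}$ ($L{\left(D \right)} = - 2 \left(3 + D D\right) = - 2 \left(3 + D^{2}\right) = -6 - 2 D^{2}$)
$L{\left(Y \right)} v = \left(-6 - 2 \cdot 8^{2}\right) 3 = \left(-6 - 128\right) 3 = \left(-134\right) 3 = -402$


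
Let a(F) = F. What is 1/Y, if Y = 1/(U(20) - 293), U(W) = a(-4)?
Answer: -297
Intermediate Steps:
U(W) = -4
Y = -1/297 (Y = 1/(-4 - 293) = 1/(-297) = -1/297 ≈ -0.0033670)
1/Y = 1/(-1/297) = -297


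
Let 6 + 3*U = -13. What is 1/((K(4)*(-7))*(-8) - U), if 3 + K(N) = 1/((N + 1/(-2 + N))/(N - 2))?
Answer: -9/1231 ≈ -0.0073111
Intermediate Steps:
U = -19/3 (U = -2 + (1/3)*(-13) = -2 - 13/3 = -19/3 ≈ -6.3333)
K(N) = -3 + (-2 + N)/(N + 1/(-2 + N)) (K(N) = -3 + 1/((N + 1/(-2 + N))/(N - 2)) = -3 + 1/((N + 1/(-2 + N))/(-2 + N)) = -3 + (-2 + N)/(N + 1/(-2 + N)))
1/((K(4)*(-7))*(-8) - U) = 1/((((1 - 2*4**2 + 2*4)/(1 + 4**2 - 2*4))*(-7))*(-8) - 1*(-19/3)) = 1/((((1 - 2*16 + 8)/(1 + 16 - 8))*(-7))*(-8) + 19/3) = 1/((((1 - 32 + 8)/9)*(-7))*(-8) + 19/3) = 1/((((1/9)*(-23))*(-7))*(-8) + 19/3) = 1/(-23/9*(-7)*(-8) + 19/3) = 1/((161/9)*(-8) + 19/3) = 1/(-1288/9 + 19/3) = 1/(-1231/9) = -9/1231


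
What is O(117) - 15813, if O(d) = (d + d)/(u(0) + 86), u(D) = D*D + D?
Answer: -679842/43 ≈ -15810.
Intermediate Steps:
u(D) = D + D² (u(D) = D² + D = D + D²)
O(d) = d/43 (O(d) = (d + d)/(0*(1 + 0) + 86) = (2*d)/(0*1 + 86) = (2*d)/(0 + 86) = (2*d)/86 = (2*d)*(1/86) = d/43)
O(117) - 15813 = (1/43)*117 - 15813 = 117/43 - 15813 = -679842/43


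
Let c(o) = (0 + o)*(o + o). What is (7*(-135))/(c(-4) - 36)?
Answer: 945/4 ≈ 236.25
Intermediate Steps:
c(o) = 2*o² (c(o) = o*(2*o) = 2*o²)
(7*(-135))/(c(-4) - 36) = (7*(-135))/(2*(-4)² - 36) = -945/(2*16 - 36) = -945/(32 - 36) = -945/(-4) = -945*(-¼) = 945/4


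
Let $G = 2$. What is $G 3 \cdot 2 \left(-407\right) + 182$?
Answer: $-4702$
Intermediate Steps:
$G 3 \cdot 2 \left(-407\right) + 182 = 2 \cdot 3 \cdot 2 \left(-407\right) + 182 = 6 \cdot 2 \left(-407\right) + 182 = 12 \left(-407\right) + 182 = -4884 + 182 = -4702$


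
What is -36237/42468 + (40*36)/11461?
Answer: -118052779/162241916 ≈ -0.72763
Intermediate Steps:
-36237/42468 + (40*36)/11461 = -36237*1/42468 + 1440*(1/11461) = -12079/14156 + 1440/11461 = -118052779/162241916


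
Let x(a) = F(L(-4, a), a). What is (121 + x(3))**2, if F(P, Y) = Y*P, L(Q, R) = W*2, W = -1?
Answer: 13225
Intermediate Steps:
L(Q, R) = -2 (L(Q, R) = -1*2 = -2)
F(P, Y) = P*Y
x(a) = -2*a
(121 + x(3))**2 = (121 - 2*3)**2 = (121 - 6)**2 = 115**2 = 13225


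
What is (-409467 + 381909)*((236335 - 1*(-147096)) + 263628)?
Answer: -17831651922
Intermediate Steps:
(-409467 + 381909)*((236335 - 1*(-147096)) + 263628) = -27558*((236335 + 147096) + 263628) = -27558*(383431 + 263628) = -27558*647059 = -17831651922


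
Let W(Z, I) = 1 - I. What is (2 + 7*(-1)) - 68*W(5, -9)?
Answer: -685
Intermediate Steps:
(2 + 7*(-1)) - 68*W(5, -9) = (2 + 7*(-1)) - 68*(1 - 1*(-9)) = (2 - 7) - 68*(1 + 9) = -5 - 68*10 = -5 - 680 = -685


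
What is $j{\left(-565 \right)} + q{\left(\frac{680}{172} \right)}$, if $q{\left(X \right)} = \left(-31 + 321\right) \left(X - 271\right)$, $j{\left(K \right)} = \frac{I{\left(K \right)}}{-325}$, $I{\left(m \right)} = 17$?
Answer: $- \frac{1082273481}{13975} \approx -77444.0$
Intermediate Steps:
$j{\left(K \right)} = - \frac{17}{325}$ ($j{\left(K \right)} = \frac{17}{-325} = 17 \left(- \frac{1}{325}\right) = - \frac{17}{325}$)
$q{\left(X \right)} = -78590 + 290 X$ ($q{\left(X \right)} = 290 \left(-271 + X\right) = -78590 + 290 X$)
$j{\left(-565 \right)} + q{\left(\frac{680}{172} \right)} = - \frac{17}{325} - \left(78590 - 290 \cdot \frac{680}{172}\right) = - \frac{17}{325} - \left(78590 - 290 \cdot 680 \cdot \frac{1}{172}\right) = - \frac{17}{325} + \left(-78590 + 290 \cdot \frac{170}{43}\right) = - \frac{17}{325} + \left(-78590 + \frac{49300}{43}\right) = - \frac{17}{325} - \frac{3330070}{43} = - \frac{1082273481}{13975}$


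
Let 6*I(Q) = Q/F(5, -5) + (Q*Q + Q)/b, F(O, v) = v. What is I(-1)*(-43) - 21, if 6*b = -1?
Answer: -673/30 ≈ -22.433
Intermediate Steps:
b = -⅙ (b = (⅙)*(-1) = -⅙ ≈ -0.16667)
I(Q) = -Q² - 31*Q/30 (I(Q) = (Q/(-5) + (Q*Q + Q)/(-⅙))/6 = (Q*(-⅕) + (Q² + Q)*(-6))/6 = (-Q/5 + (Q + Q²)*(-6))/6 = (-Q/5 + (-6*Q - 6*Q²))/6 = (-6*Q² - 31*Q/5)/6 = -Q² - 31*Q/30)
I(-1)*(-43) - 21 = ((1/30)*(-1)*(-31 - 30*(-1)))*(-43) - 21 = ((1/30)*(-1)*(-31 + 30))*(-43) - 21 = ((1/30)*(-1)*(-1))*(-43) - 21 = (1/30)*(-43) - 21 = -43/30 - 21 = -673/30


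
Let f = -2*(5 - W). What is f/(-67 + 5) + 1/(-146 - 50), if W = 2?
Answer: 557/6076 ≈ 0.091672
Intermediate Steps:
f = -6 (f = -2*(5 - 1*2) = -2*(5 - 2) = -2*3 = -6)
f/(-67 + 5) + 1/(-146 - 50) = -6/(-67 + 5) + 1/(-146 - 50) = -6/(-62) + 1/(-196) = -1/62*(-6) - 1/196 = 3/31 - 1/196 = 557/6076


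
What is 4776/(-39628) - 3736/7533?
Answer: -46006954/74629431 ≈ -0.61647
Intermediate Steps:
4776/(-39628) - 3736/7533 = 4776*(-1/39628) - 3736*1/7533 = -1194/9907 - 3736/7533 = -46006954/74629431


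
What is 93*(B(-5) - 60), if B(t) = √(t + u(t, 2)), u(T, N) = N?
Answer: -5580 + 93*I*√3 ≈ -5580.0 + 161.08*I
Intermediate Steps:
B(t) = √(2 + t) (B(t) = √(t + 2) = √(2 + t))
93*(B(-5) - 60) = 93*(√(2 - 5) - 60) = 93*(√(-3) - 60) = 93*(I*√3 - 60) = 93*(-60 + I*√3) = -5580 + 93*I*√3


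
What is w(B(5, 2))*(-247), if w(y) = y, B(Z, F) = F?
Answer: -494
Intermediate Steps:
w(B(5, 2))*(-247) = 2*(-247) = -494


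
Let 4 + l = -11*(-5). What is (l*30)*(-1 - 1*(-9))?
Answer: 12240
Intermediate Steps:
l = 51 (l = -4 - 11*(-5) = -4 + 55 = 51)
(l*30)*(-1 - 1*(-9)) = (51*30)*(-1 - 1*(-9)) = 1530*(-1 + 9) = 1530*8 = 12240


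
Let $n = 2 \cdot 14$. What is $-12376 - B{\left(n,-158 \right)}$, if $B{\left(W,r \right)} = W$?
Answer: $-12404$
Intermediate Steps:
$n = 28$
$-12376 - B{\left(n,-158 \right)} = -12376 - 28 = -12404$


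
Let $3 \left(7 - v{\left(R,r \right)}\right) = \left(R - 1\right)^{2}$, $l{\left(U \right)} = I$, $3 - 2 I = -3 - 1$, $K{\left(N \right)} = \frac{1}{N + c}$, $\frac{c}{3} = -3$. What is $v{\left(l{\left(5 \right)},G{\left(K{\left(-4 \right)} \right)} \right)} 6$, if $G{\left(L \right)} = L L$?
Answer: $\frac{59}{2} \approx 29.5$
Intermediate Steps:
$c = -9$ ($c = 3 \left(-3\right) = -9$)
$K{\left(N \right)} = \frac{1}{-9 + N}$ ($K{\left(N \right)} = \frac{1}{N - 9} = \frac{1}{-9 + N}$)
$G{\left(L \right)} = L^{2}$
$I = \frac{7}{2}$ ($I = \frac{3}{2} - \frac{-3 - 1}{2} = \frac{3}{2} - -2 = \frac{3}{2} + 2 = \frac{7}{2} \approx 3.5$)
$l{\left(U \right)} = \frac{7}{2}$
$v{\left(R,r \right)} = 7 - \frac{\left(-1 + R\right)^{2}}{3}$ ($v{\left(R,r \right)} = 7 - \frac{\left(R - 1\right)^{2}}{3} = 7 - \frac{\left(-1 + R\right)^{2}}{3}$)
$v{\left(l{\left(5 \right)},G{\left(K{\left(-4 \right)} \right)} \right)} 6 = \left(7 - \frac{\left(-1 + \frac{7}{2}\right)^{2}}{3}\right) 6 = \left(7 - \frac{\left(\frac{5}{2}\right)^{2}}{3}\right) 6 = \left(7 - \frac{25}{12}\right) 6 = \frac{59}{12} \cdot 6 = \frac{59}{2}$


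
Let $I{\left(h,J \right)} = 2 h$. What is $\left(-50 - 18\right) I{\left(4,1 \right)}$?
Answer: $-544$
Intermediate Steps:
$\left(-50 - 18\right) I{\left(4,1 \right)} = \left(-50 - 18\right) 2 \cdot 4 = \left(-50 - 18\right) 8 = \left(-68\right) 8 = -544$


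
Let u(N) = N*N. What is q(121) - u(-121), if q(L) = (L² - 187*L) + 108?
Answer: -22519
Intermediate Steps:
u(N) = N²
q(L) = 108 + L² - 187*L
q(121) - u(-121) = (108 + 121² - 187*121) - 1*(-121)² = (108 + 14641 - 22627) - 1*14641 = -7878 - 14641 = -22519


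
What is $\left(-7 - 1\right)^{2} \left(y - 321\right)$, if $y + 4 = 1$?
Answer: $-20736$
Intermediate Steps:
$y = -3$ ($y = -4 + 1 = -3$)
$\left(-7 - 1\right)^{2} \left(y - 321\right) = \left(-7 - 1\right)^{2} \left(-3 - 321\right) = \left(-8\right)^{2} \left(-324\right) = 64 \left(-324\right) = -20736$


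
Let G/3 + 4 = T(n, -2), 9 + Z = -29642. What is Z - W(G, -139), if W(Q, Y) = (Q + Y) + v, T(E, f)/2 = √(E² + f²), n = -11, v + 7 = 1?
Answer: -29494 - 30*√5 ≈ -29561.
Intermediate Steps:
Z = -29651 (Z = -9 - 29642 = -29651)
v = -6 (v = -7 + 1 = -6)
T(E, f) = 2*√(E² + f²)
G = -12 + 30*√5 (G = -12 + 3*(2*√((-11)² + (-2)²)) = -12 + 3*(2*√(121 + 4)) = -12 + 3*(2*√125) = -12 + 3*(2*(5*√5)) = -12 + 3*(10*√5) = -12 + 30*√5 ≈ 55.082)
W(Q, Y) = -6 + Q + Y (W(Q, Y) = (Q + Y) - 6 = -6 + Q + Y)
Z - W(G, -139) = -29651 - (-6 + (-12 + 30*√5) - 139) = -29651 - (-157 + 30*√5) = -29651 + (157 - 30*√5) = -29494 - 30*√5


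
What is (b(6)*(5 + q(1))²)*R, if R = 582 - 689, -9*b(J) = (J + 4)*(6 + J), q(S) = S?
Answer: 51360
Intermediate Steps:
b(J) = -(4 + J)*(6 + J)/9 (b(J) = -(J + 4)*(6 + J)/9 = -(4 + J)*(6 + J)/9)
R = -107
(b(6)*(5 + q(1))²)*R = ((-8/3 - 10/9*6 - ⅑*6²)*(5 + 1)²)*(-107) = ((-8/3 - 20/3 - ⅑*36)*6²)*(-107) = ((-8/3 - 20/3 - 4)*36)*(-107) = -40/3*36*(-107) = -480*(-107) = 51360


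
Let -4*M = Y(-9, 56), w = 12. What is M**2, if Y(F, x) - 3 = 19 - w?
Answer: 25/4 ≈ 6.2500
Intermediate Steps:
Y(F, x) = 10 (Y(F, x) = 3 + (19 - 1*12) = 3 + (19 - 12) = 3 + 7 = 10)
M = -5/2 (M = -1/4*10 = -5/2 ≈ -2.5000)
M**2 = (-5/2)**2 = 25/4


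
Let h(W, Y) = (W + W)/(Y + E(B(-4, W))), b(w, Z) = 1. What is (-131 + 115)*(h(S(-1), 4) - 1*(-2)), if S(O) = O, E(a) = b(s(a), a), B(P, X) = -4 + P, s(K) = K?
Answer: -128/5 ≈ -25.600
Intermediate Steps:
E(a) = 1
h(W, Y) = 2*W/(1 + Y) (h(W, Y) = (W + W)/(Y + 1) = (2*W)/(1 + Y) = 2*W/(1 + Y))
(-131 + 115)*(h(S(-1), 4) - 1*(-2)) = (-131 + 115)*(2*(-1)/(1 + 4) - 1*(-2)) = -16*(2*(-1)/5 + 2) = -16*(2*(-1)*(⅕) + 2) = -16*(-⅖ + 2) = -16*8/5 = -128/5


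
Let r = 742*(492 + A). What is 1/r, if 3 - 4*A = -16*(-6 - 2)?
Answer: 2/683753 ≈ 2.9250e-6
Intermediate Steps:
A = -125/4 (A = 3/4 - (-4)*(-6 - 2) = 3/4 - (-4)*(-8) = 3/4 - 1/4*128 = 3/4 - 32 = -125/4 ≈ -31.250)
r = 683753/2 (r = 742*(492 - 125/4) = 742*(1843/4) = 683753/2 ≈ 3.4188e+5)
1/r = 1/(683753/2) = 2/683753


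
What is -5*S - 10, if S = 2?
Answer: -20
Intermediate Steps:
-5*S - 10 = -5*2 - 10 = -10 - 10 = -20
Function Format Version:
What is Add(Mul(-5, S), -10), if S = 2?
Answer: -20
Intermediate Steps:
Add(Mul(-5, S), -10) = Add(Mul(-5, 2), -10) = Add(-10, -10) = -20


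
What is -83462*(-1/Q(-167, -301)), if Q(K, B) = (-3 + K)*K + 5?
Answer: 83462/28395 ≈ 2.9393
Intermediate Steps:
Q(K, B) = 5 + K*(-3 + K) (Q(K, B) = K*(-3 + K) + 5 = 5 + K*(-3 + K))
-83462*(-1/Q(-167, -301)) = -83462*(-1/(5 + (-167)² - 3*(-167))) = -83462*(-1/(5 + 27889 + 501)) = -83462/((-1*28395)) = -83462/(-28395) = -83462*(-1/28395) = 83462/28395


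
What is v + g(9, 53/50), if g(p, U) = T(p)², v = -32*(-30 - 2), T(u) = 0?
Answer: 1024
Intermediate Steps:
v = 1024 (v = -32*(-32) = 1024)
g(p, U) = 0 (g(p, U) = 0² = 0)
v + g(9, 53/50) = 1024 + 0 = 1024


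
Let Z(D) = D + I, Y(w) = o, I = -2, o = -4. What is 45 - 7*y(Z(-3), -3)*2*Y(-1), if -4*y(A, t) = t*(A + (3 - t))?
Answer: 87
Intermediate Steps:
Y(w) = -4
Z(D) = -2 + D (Z(D) = D - 2 = -2 + D)
y(A, t) = -t*(3 + A - t)/4 (y(A, t) = -t*(A + (3 - t))/4 = -t*(3 + A - t)/4)
45 - 7*y(Z(-3), -3)*2*Y(-1) = 45 - 7*((¼)*(-3)*(-3 - 3 - (-2 - 3)))*2*(-4) = 45 - 7*((¼)*(-3)*(-3 - 3 - 1*(-5)))*2*(-4) = 45 - 7*((¼)*(-3)*(-3 - 3 + 5))*2*(-4) = 45 - 7*((¼)*(-3)*(-1))*2*(-4) = 45 - 7*(¾)*2*(-4) = 45 - 21*(-4)/2 = 45 - 7*(-6) = 45 + 42 = 87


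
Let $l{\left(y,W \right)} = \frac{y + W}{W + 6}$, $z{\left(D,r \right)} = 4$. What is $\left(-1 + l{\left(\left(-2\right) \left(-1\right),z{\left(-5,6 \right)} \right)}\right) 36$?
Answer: $- \frac{72}{5} \approx -14.4$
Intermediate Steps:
$l{\left(y,W \right)} = \frac{W + y}{6 + W}$
$\left(-1 + l{\left(\left(-2\right) \left(-1\right),z{\left(-5,6 \right)} \right)}\right) 36 = \left(-1 + \frac{4 - -2}{6 + 4}\right) 36 = \left(-1 + \frac{4 + 2}{10}\right) 36 = \left(-1 + \frac{1}{10} \cdot 6\right) 36 = \left(-1 + \frac{3}{5}\right) 36 = \left(- \frac{2}{5}\right) 36 = - \frac{72}{5}$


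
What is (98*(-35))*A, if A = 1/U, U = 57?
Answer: -3430/57 ≈ -60.175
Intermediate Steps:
A = 1/57 ≈ 0.017544
(98*(-35))*A = (98*(-35))*(1/57) = -3430*1/57 = -3430/57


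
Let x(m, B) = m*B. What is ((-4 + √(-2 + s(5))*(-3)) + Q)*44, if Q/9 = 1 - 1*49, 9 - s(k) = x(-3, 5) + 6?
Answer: -19712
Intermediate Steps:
x(m, B) = B*m
s(k) = 18 (s(k) = 9 - (5*(-3) + 6) = 9 - (-15 + 6) = 9 - 1*(-9) = 9 + 9 = 18)
Q = -432 (Q = 9*(1 - 1*49) = 9*(1 - 49) = 9*(-48) = -432)
((-4 + √(-2 + s(5))*(-3)) + Q)*44 = ((-4 + √(-2 + 18)*(-3)) - 432)*44 = ((-4 + √16*(-3)) - 432)*44 = ((-4 + 4*(-3)) - 432)*44 = ((-4 - 12) - 432)*44 = (-16 - 432)*44 = -448*44 = -19712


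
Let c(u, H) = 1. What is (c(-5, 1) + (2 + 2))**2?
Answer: 25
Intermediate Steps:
(c(-5, 1) + (2 + 2))**2 = (1 + (2 + 2))**2 = (1 + 4)**2 = 5**2 = 25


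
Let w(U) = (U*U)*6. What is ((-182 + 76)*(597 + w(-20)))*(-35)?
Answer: 11118870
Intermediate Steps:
w(U) = 6*U**2 (w(U) = U**2*6 = 6*U**2)
((-182 + 76)*(597 + w(-20)))*(-35) = ((-182 + 76)*(597 + 6*(-20)**2))*(-35) = -106*(597 + 6*400)*(-35) = -106*(597 + 2400)*(-35) = -106*2997*(-35) = -317682*(-35) = 11118870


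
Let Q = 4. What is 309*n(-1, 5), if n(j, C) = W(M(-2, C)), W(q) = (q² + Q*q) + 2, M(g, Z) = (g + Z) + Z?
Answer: 30282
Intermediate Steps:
M(g, Z) = g + 2*Z (M(g, Z) = (Z + g) + Z = g + 2*Z)
W(q) = 2 + q² + 4*q (W(q) = (q² + 4*q) + 2 = 2 + q² + 4*q)
n(j, C) = -6 + (-2 + 2*C)² + 8*C (n(j, C) = 2 + (-2 + 2*C)² + 4*(-2 + 2*C) = 2 + (-2 + 2*C)² + (-8 + 8*C) = -6 + (-2 + 2*C)² + 8*C)
309*n(-1, 5) = 309*(-2 + 4*5²) = 309*(-2 + 4*25) = 309*(-2 + 100) = 309*98 = 30282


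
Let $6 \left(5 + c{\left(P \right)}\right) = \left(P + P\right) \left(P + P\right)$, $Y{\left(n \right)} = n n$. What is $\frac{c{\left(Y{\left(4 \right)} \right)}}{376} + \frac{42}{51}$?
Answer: $\frac{24241}{19176} \approx 1.2641$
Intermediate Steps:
$Y{\left(n \right)} = n^{2}$
$c{\left(P \right)} = -5 + \frac{2 P^{2}}{3}$ ($c{\left(P \right)} = -5 + \frac{\left(P + P\right) \left(P + P\right)}{6} = -5 + \frac{2 P 2 P}{6} = -5 + \frac{4 P^{2}}{6} = -5 + \frac{2 P^{2}}{3}$)
$\frac{c{\left(Y{\left(4 \right)} \right)}}{376} + \frac{42}{51} = \frac{-5 + \frac{2 \left(4^{2}\right)^{2}}{3}}{376} + \frac{42}{51} = \left(-5 + \frac{2 \cdot 16^{2}}{3}\right) \frac{1}{376} + 42 \cdot \frac{1}{51} = \left(-5 + \frac{2}{3} \cdot 256\right) \frac{1}{376} + \frac{14}{17} = \left(-5 + \frac{512}{3}\right) \frac{1}{376} + \frac{14}{17} = \frac{497}{3} \cdot \frac{1}{376} + \frac{14}{17} = \frac{497}{1128} + \frac{14}{17} = \frac{24241}{19176}$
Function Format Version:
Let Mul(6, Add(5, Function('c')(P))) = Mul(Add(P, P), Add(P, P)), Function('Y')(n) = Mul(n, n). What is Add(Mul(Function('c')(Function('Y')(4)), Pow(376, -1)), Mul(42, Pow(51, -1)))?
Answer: Rational(24241, 19176) ≈ 1.2641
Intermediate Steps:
Function('Y')(n) = Pow(n, 2)
Function('c')(P) = Add(-5, Mul(Rational(2, 3), Pow(P, 2))) (Function('c')(P) = Add(-5, Mul(Rational(1, 6), Mul(Add(P, P), Add(P, P)))) = Add(-5, Mul(Rational(1, 6), Mul(Mul(2, P), Mul(2, P)))) = Add(-5, Mul(Rational(1, 6), Mul(4, Pow(P, 2)))) = Add(-5, Mul(Rational(2, 3), Pow(P, 2))))
Add(Mul(Function('c')(Function('Y')(4)), Pow(376, -1)), Mul(42, Pow(51, -1))) = Add(Mul(Add(-5, Mul(Rational(2, 3), Pow(Pow(4, 2), 2))), Pow(376, -1)), Mul(42, Pow(51, -1))) = Add(Mul(Add(-5, Mul(Rational(2, 3), Pow(16, 2))), Rational(1, 376)), Mul(42, Rational(1, 51))) = Add(Mul(Add(-5, Mul(Rational(2, 3), 256)), Rational(1, 376)), Rational(14, 17)) = Add(Mul(Add(-5, Rational(512, 3)), Rational(1, 376)), Rational(14, 17)) = Add(Mul(Rational(497, 3), Rational(1, 376)), Rational(14, 17)) = Add(Rational(497, 1128), Rational(14, 17)) = Rational(24241, 19176)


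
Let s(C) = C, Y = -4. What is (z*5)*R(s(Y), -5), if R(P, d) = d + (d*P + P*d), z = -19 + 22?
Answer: 525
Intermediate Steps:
z = 3
R(P, d) = d + 2*P*d (R(P, d) = d + (P*d + P*d) = d + 2*P*d)
(z*5)*R(s(Y), -5) = (3*5)*(-5*(1 + 2*(-4))) = 15*(-5*(1 - 8)) = 15*(-5*(-7)) = 15*35 = 525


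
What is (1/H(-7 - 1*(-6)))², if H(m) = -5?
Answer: 1/25 ≈ 0.040000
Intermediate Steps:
(1/H(-7 - 1*(-6)))² = (1/(-5))² = (-⅕)² = 1/25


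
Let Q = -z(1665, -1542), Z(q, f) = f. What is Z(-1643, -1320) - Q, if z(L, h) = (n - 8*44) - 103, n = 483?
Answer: -1292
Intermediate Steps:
z(L, h) = 28 (z(L, h) = (483 - 8*44) - 103 = (483 - 352) - 103 = 131 - 103 = 28)
Q = -28 (Q = -1*28 = -28)
Z(-1643, -1320) - Q = -1320 - 1*(-28) = -1320 + 28 = -1292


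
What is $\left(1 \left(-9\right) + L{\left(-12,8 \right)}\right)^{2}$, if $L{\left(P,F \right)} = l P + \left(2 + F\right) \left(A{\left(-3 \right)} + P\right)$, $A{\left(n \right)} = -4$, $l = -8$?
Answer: $5329$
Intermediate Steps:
$L{\left(P,F \right)} = - 8 P + \left(-4 + P\right) \left(2 + F\right)$ ($L{\left(P,F \right)} = - 8 P + \left(2 + F\right) \left(-4 + P\right) = - 8 P + \left(-4 + P\right) \left(2 + F\right)$)
$\left(1 \left(-9\right) + L{\left(-12,8 \right)}\right)^{2} = \left(1 \left(-9\right) - 64\right)^{2} = \left(-9 - 64\right)^{2} = \left(-73\right)^{2} = 5329$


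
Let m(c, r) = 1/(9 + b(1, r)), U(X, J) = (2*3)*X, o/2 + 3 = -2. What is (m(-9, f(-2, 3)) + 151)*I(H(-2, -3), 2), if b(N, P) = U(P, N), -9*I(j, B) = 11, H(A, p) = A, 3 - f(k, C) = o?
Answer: -144518/783 ≈ -184.57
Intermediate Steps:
o = -10 (o = -6 + 2*(-2) = -6 - 4 = -10)
f(k, C) = 13 (f(k, C) = 3 - 1*(-10) = 3 + 10 = 13)
U(X, J) = 6*X
I(j, B) = -11/9 (I(j, B) = -⅑*11 = -11/9)
b(N, P) = 6*P
m(c, r) = 1/(9 + 6*r)
(m(-9, f(-2, 3)) + 151)*I(H(-2, -3), 2) = (1/(3*(3 + 2*13)) + 151)*(-11/9) = (1/(3*(3 + 26)) + 151)*(-11/9) = ((⅓)/29 + 151)*(-11/9) = ((⅓)*(1/29) + 151)*(-11/9) = (1/87 + 151)*(-11/9) = (13138/87)*(-11/9) = -144518/783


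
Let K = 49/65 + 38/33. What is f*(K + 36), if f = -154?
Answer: -1138298/195 ≈ -5837.4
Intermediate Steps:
K = 4087/2145 (K = 49*(1/65) + 38*(1/33) = 49/65 + 38/33 = 4087/2145 ≈ 1.9054)
f*(K + 36) = -154*(4087/2145 + 36) = -154*81307/2145 = -1138298/195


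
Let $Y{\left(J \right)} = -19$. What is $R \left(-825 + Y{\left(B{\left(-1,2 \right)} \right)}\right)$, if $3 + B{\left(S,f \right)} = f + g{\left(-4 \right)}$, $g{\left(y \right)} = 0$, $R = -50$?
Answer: $42200$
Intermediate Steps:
$B{\left(S,f \right)} = -3 + f$ ($B{\left(S,f \right)} = -3 + \left(f + 0\right) = -3 + f$)
$R \left(-825 + Y{\left(B{\left(-1,2 \right)} \right)}\right) = - 50 \left(-825 - 19\right) = \left(-50\right) \left(-844\right) = 42200$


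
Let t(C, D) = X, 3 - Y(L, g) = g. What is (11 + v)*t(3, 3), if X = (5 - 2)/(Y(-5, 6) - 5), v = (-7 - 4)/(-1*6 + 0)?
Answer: -77/16 ≈ -4.8125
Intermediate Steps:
Y(L, g) = 3 - g
v = 11/6 (v = -11/(-6 + 0) = -11/(-6) = -11*(-⅙) = 11/6 ≈ 1.8333)
X = -3/8 (X = (5 - 2)/((3 - 1*6) - 5) = 3/((3 - 6) - 5) = 3/(-3 - 5) = 3/(-8) = 3*(-⅛) = -3/8 ≈ -0.37500)
t(C, D) = -3/8
(11 + v)*t(3, 3) = (11 + 11/6)*(-3/8) = (77/6)*(-3/8) = -77/16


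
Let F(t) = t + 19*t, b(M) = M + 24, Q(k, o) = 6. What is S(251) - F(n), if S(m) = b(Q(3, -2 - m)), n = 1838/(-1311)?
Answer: 76090/1311 ≈ 58.040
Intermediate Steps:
n = -1838/1311 (n = 1838*(-1/1311) = -1838/1311 ≈ -1.4020)
b(M) = 24 + M
S(m) = 30 (S(m) = 24 + 6 = 30)
F(t) = 20*t
S(251) - F(n) = 30 - 20*(-1838)/1311 = 30 - 1*(-36760/1311) = 30 + 36760/1311 = 76090/1311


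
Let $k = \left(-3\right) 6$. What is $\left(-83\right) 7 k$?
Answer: $10458$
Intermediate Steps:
$k = -18$
$\left(-83\right) 7 k = \left(-83\right) 7 \left(-18\right) = \left(-581\right) \left(-18\right) = 10458$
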